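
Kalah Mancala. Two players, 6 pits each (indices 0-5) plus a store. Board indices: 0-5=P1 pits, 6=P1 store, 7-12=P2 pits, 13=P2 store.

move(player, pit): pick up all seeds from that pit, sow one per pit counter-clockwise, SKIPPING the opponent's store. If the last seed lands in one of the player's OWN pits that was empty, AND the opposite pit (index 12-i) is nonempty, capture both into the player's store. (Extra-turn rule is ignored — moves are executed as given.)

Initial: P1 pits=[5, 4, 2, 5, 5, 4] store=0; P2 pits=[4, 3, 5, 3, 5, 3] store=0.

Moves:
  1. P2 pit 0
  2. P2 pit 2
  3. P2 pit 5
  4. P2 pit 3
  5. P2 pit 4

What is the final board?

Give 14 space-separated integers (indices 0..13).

Move 1: P2 pit0 -> P1=[5,4,2,5,5,4](0) P2=[0,4,6,4,6,3](0)
Move 2: P2 pit2 -> P1=[6,5,2,5,5,4](0) P2=[0,4,0,5,7,4](1)
Move 3: P2 pit5 -> P1=[7,6,3,5,5,4](0) P2=[0,4,0,5,7,0](2)
Move 4: P2 pit3 -> P1=[8,7,3,5,5,4](0) P2=[0,4,0,0,8,1](3)
Move 5: P2 pit4 -> P1=[9,8,4,6,6,5](0) P2=[0,4,0,0,0,2](4)

Answer: 9 8 4 6 6 5 0 0 4 0 0 0 2 4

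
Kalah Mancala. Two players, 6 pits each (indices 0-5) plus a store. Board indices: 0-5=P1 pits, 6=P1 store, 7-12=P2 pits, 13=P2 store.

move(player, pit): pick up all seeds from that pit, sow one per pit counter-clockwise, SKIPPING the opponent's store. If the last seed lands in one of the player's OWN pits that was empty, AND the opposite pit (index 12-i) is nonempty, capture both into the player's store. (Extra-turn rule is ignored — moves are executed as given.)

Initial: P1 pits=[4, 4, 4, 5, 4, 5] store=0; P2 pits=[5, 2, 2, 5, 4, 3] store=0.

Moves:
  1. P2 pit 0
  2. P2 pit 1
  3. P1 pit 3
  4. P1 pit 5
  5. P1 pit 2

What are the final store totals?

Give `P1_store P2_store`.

Answer: 3 0

Derivation:
Move 1: P2 pit0 -> P1=[4,4,4,5,4,5](0) P2=[0,3,3,6,5,4](0)
Move 2: P2 pit1 -> P1=[4,4,4,5,4,5](0) P2=[0,0,4,7,6,4](0)
Move 3: P1 pit3 -> P1=[4,4,4,0,5,6](1) P2=[1,1,4,7,6,4](0)
Move 4: P1 pit5 -> P1=[4,4,4,0,5,0](2) P2=[2,2,5,8,7,4](0)
Move 5: P1 pit2 -> P1=[4,4,0,1,6,1](3) P2=[2,2,5,8,7,4](0)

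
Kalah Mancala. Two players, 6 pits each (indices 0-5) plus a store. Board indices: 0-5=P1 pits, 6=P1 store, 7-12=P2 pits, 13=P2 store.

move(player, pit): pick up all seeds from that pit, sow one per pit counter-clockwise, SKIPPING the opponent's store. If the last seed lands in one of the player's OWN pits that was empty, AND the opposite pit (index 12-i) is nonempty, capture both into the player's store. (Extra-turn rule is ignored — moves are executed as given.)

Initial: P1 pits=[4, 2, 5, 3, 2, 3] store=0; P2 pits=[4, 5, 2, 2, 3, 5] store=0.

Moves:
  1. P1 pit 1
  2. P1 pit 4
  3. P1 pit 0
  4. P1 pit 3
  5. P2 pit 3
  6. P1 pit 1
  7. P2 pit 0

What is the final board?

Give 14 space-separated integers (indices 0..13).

Answer: 0 0 8 0 1 5 8 0 2 3 1 5 7 0

Derivation:
Move 1: P1 pit1 -> P1=[4,0,6,4,2,3](0) P2=[4,5,2,2,3,5](0)
Move 2: P1 pit4 -> P1=[4,0,6,4,0,4](1) P2=[4,5,2,2,3,5](0)
Move 3: P1 pit0 -> P1=[0,1,7,5,0,4](7) P2=[4,0,2,2,3,5](0)
Move 4: P1 pit3 -> P1=[0,1,7,0,1,5](8) P2=[5,1,2,2,3,5](0)
Move 5: P2 pit3 -> P1=[0,1,7,0,1,5](8) P2=[5,1,2,0,4,6](0)
Move 6: P1 pit1 -> P1=[0,0,8,0,1,5](8) P2=[5,1,2,0,4,6](0)
Move 7: P2 pit0 -> P1=[0,0,8,0,1,5](8) P2=[0,2,3,1,5,7](0)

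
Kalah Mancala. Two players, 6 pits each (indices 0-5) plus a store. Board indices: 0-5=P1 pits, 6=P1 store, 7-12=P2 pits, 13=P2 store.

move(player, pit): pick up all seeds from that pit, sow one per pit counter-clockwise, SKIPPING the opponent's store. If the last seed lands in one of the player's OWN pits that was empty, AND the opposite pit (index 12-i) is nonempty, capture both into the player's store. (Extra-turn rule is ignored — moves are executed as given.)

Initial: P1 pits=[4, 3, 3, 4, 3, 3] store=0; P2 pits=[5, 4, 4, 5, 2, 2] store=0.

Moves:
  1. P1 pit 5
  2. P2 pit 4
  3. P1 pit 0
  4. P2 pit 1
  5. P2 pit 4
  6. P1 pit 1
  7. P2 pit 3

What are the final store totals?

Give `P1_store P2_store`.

Answer: 8 3

Derivation:
Move 1: P1 pit5 -> P1=[4,3,3,4,3,0](1) P2=[6,5,4,5,2,2](0)
Move 2: P2 pit4 -> P1=[4,3,3,4,3,0](1) P2=[6,5,4,5,0,3](1)
Move 3: P1 pit0 -> P1=[0,4,4,5,4,0](1) P2=[6,5,4,5,0,3](1)
Move 4: P2 pit1 -> P1=[0,4,4,5,4,0](1) P2=[6,0,5,6,1,4](2)
Move 5: P2 pit4 -> P1=[0,4,4,5,4,0](1) P2=[6,0,5,6,0,5](2)
Move 6: P1 pit1 -> P1=[0,0,5,6,5,0](8) P2=[0,0,5,6,0,5](2)
Move 7: P2 pit3 -> P1=[1,1,6,6,5,0](8) P2=[0,0,5,0,1,6](3)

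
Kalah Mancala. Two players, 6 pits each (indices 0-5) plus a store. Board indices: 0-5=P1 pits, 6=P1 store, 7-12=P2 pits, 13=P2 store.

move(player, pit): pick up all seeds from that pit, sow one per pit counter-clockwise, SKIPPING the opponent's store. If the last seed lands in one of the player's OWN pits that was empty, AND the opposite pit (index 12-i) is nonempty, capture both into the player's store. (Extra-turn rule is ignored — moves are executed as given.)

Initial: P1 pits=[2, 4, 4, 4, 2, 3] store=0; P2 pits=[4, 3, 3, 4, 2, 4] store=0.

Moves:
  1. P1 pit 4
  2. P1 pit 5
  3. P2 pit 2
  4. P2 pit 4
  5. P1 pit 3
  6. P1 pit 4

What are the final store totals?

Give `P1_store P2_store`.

Move 1: P1 pit4 -> P1=[2,4,4,4,0,4](1) P2=[4,3,3,4,2,4](0)
Move 2: P1 pit5 -> P1=[2,4,4,4,0,0](2) P2=[5,4,4,4,2,4](0)
Move 3: P2 pit2 -> P1=[2,4,4,4,0,0](2) P2=[5,4,0,5,3,5](1)
Move 4: P2 pit4 -> P1=[3,4,4,4,0,0](2) P2=[5,4,0,5,0,6](2)
Move 5: P1 pit3 -> P1=[3,4,4,0,1,1](3) P2=[6,4,0,5,0,6](2)
Move 6: P1 pit4 -> P1=[3,4,4,0,0,2](3) P2=[6,4,0,5,0,6](2)

Answer: 3 2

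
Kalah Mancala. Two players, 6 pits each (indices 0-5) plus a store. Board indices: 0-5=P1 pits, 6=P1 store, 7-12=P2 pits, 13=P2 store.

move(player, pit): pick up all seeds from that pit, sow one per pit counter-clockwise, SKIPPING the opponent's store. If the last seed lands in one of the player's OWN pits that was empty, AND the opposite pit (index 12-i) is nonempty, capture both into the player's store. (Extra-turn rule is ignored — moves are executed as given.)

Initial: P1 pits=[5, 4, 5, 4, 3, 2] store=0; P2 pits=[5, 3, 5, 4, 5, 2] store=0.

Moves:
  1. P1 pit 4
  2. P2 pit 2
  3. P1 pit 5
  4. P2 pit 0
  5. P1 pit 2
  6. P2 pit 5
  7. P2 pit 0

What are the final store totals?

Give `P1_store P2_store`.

Answer: 3 3

Derivation:
Move 1: P1 pit4 -> P1=[5,4,5,4,0,3](1) P2=[6,3,5,4,5,2](0)
Move 2: P2 pit2 -> P1=[6,4,5,4,0,3](1) P2=[6,3,0,5,6,3](1)
Move 3: P1 pit5 -> P1=[6,4,5,4,0,0](2) P2=[7,4,0,5,6,3](1)
Move 4: P2 pit0 -> P1=[7,4,5,4,0,0](2) P2=[0,5,1,6,7,4](2)
Move 5: P1 pit2 -> P1=[7,4,0,5,1,1](3) P2=[1,5,1,6,7,4](2)
Move 6: P2 pit5 -> P1=[8,5,1,5,1,1](3) P2=[1,5,1,6,7,0](3)
Move 7: P2 pit0 -> P1=[8,5,1,5,1,1](3) P2=[0,6,1,6,7,0](3)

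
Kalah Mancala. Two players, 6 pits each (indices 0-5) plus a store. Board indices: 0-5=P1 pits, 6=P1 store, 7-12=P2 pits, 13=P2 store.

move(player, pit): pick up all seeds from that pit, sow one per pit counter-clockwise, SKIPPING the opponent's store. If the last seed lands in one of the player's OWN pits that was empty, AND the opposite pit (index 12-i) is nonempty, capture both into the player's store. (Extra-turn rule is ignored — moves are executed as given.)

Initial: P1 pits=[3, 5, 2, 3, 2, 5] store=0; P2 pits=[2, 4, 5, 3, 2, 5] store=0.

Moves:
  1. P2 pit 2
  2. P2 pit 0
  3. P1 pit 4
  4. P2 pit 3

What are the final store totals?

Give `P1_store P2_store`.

Answer: 1 6

Derivation:
Move 1: P2 pit2 -> P1=[4,5,2,3,2,5](0) P2=[2,4,0,4,3,6](1)
Move 2: P2 pit0 -> P1=[4,5,2,0,2,5](0) P2=[0,5,0,4,3,6](5)
Move 3: P1 pit4 -> P1=[4,5,2,0,0,6](1) P2=[0,5,0,4,3,6](5)
Move 4: P2 pit3 -> P1=[5,5,2,0,0,6](1) P2=[0,5,0,0,4,7](6)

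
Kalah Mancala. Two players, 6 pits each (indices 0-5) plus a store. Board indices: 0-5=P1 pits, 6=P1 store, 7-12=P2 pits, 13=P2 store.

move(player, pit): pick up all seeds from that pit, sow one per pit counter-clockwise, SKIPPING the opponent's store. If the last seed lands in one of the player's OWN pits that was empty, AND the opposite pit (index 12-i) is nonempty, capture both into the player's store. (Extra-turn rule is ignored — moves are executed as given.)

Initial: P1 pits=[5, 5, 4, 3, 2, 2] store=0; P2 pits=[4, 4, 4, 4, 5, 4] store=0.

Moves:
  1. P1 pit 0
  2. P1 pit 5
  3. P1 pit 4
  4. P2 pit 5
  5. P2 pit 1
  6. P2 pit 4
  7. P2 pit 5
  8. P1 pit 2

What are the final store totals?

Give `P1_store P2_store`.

Answer: 3 4

Derivation:
Move 1: P1 pit0 -> P1=[0,6,5,4,3,3](0) P2=[4,4,4,4,5,4](0)
Move 2: P1 pit5 -> P1=[0,6,5,4,3,0](1) P2=[5,5,4,4,5,4](0)
Move 3: P1 pit4 -> P1=[0,6,5,4,0,1](2) P2=[6,5,4,4,5,4](0)
Move 4: P2 pit5 -> P1=[1,7,6,4,0,1](2) P2=[6,5,4,4,5,0](1)
Move 5: P2 pit1 -> P1=[1,7,6,4,0,1](2) P2=[6,0,5,5,6,1](2)
Move 6: P2 pit4 -> P1=[2,8,7,5,0,1](2) P2=[6,0,5,5,0,2](3)
Move 7: P2 pit5 -> P1=[3,8,7,5,0,1](2) P2=[6,0,5,5,0,0](4)
Move 8: P1 pit2 -> P1=[3,8,0,6,1,2](3) P2=[7,1,6,5,0,0](4)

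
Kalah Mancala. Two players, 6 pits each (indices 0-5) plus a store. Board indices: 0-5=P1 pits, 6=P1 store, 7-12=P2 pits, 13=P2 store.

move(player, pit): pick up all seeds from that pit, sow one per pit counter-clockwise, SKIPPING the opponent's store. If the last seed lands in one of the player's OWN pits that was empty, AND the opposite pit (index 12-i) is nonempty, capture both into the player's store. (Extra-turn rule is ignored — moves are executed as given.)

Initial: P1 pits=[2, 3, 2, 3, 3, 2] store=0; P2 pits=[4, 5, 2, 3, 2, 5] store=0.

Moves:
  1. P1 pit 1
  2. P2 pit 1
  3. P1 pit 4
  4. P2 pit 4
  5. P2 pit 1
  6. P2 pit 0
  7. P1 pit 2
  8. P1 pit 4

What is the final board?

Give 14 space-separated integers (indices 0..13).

Answer: 3 0 0 5 0 5 1 0 1 5 5 1 8 2

Derivation:
Move 1: P1 pit1 -> P1=[2,0,3,4,4,2](0) P2=[4,5,2,3,2,5](0)
Move 2: P2 pit1 -> P1=[2,0,3,4,4,2](0) P2=[4,0,3,4,3,6](1)
Move 3: P1 pit4 -> P1=[2,0,3,4,0,3](1) P2=[5,1,3,4,3,6](1)
Move 4: P2 pit4 -> P1=[3,0,3,4,0,3](1) P2=[5,1,3,4,0,7](2)
Move 5: P2 pit1 -> P1=[3,0,3,4,0,3](1) P2=[5,0,4,4,0,7](2)
Move 6: P2 pit0 -> P1=[3,0,3,4,0,3](1) P2=[0,1,5,5,1,8](2)
Move 7: P1 pit2 -> P1=[3,0,0,5,1,4](1) P2=[0,1,5,5,1,8](2)
Move 8: P1 pit4 -> P1=[3,0,0,5,0,5](1) P2=[0,1,5,5,1,8](2)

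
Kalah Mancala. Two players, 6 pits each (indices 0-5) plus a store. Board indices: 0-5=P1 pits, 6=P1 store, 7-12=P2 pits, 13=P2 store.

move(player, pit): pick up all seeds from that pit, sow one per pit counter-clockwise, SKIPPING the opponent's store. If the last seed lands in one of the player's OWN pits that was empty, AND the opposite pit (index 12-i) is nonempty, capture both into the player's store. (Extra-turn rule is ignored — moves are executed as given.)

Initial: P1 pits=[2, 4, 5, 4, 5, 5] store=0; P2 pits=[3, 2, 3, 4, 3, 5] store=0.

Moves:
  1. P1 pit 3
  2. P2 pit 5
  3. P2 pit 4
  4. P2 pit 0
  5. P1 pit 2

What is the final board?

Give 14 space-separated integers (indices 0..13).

Move 1: P1 pit3 -> P1=[2,4,5,0,6,6](1) P2=[4,2,3,4,3,5](0)
Move 2: P2 pit5 -> P1=[3,5,6,1,6,6](1) P2=[4,2,3,4,3,0](1)
Move 3: P2 pit4 -> P1=[4,5,6,1,6,6](1) P2=[4,2,3,4,0,1](2)
Move 4: P2 pit0 -> P1=[4,0,6,1,6,6](1) P2=[0,3,4,5,0,1](8)
Move 5: P1 pit2 -> P1=[4,0,0,2,7,7](2) P2=[1,4,4,5,0,1](8)

Answer: 4 0 0 2 7 7 2 1 4 4 5 0 1 8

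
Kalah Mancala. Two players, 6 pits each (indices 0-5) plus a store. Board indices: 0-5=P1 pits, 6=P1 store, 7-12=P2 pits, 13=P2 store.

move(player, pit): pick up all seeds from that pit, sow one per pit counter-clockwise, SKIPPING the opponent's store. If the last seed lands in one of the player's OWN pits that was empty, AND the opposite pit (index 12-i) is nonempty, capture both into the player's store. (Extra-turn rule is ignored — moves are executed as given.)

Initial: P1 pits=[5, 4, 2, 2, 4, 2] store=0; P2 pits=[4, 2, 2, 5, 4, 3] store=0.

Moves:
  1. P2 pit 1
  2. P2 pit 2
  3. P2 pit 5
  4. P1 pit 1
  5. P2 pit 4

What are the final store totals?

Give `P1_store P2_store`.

Move 1: P2 pit1 -> P1=[5,4,2,2,4,2](0) P2=[4,0,3,6,4,3](0)
Move 2: P2 pit2 -> P1=[5,4,2,2,4,2](0) P2=[4,0,0,7,5,4](0)
Move 3: P2 pit5 -> P1=[6,5,3,2,4,2](0) P2=[4,0,0,7,5,0](1)
Move 4: P1 pit1 -> P1=[6,0,4,3,5,3](1) P2=[4,0,0,7,5,0](1)
Move 5: P2 pit4 -> P1=[7,1,5,3,5,3](1) P2=[4,0,0,7,0,1](2)

Answer: 1 2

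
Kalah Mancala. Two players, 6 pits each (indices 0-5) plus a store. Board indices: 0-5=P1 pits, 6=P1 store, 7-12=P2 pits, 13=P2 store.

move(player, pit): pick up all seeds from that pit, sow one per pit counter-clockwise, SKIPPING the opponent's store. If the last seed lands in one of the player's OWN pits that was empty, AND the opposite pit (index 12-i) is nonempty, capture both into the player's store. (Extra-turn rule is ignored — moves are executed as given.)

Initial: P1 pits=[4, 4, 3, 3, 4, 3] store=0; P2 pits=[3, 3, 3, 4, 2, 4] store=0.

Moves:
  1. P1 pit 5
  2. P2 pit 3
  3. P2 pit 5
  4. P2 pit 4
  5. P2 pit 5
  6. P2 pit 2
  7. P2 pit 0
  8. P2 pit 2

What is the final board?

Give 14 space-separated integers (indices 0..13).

Answer: 0 5 4 4 4 0 1 0 5 0 3 2 0 12

Derivation:
Move 1: P1 pit5 -> P1=[4,4,3,3,4,0](1) P2=[4,4,3,4,2,4](0)
Move 2: P2 pit3 -> P1=[5,4,3,3,4,0](1) P2=[4,4,3,0,3,5](1)
Move 3: P2 pit5 -> P1=[6,5,4,4,4,0](1) P2=[4,4,3,0,3,0](2)
Move 4: P2 pit4 -> P1=[7,5,4,4,4,0](1) P2=[4,4,3,0,0,1](3)
Move 5: P2 pit5 -> P1=[7,5,4,4,4,0](1) P2=[4,4,3,0,0,0](4)
Move 6: P2 pit2 -> P1=[0,5,4,4,4,0](1) P2=[4,4,0,1,1,0](12)
Move 7: P2 pit0 -> P1=[0,5,4,4,4,0](1) P2=[0,5,1,2,2,0](12)
Move 8: P2 pit2 -> P1=[0,5,4,4,4,0](1) P2=[0,5,0,3,2,0](12)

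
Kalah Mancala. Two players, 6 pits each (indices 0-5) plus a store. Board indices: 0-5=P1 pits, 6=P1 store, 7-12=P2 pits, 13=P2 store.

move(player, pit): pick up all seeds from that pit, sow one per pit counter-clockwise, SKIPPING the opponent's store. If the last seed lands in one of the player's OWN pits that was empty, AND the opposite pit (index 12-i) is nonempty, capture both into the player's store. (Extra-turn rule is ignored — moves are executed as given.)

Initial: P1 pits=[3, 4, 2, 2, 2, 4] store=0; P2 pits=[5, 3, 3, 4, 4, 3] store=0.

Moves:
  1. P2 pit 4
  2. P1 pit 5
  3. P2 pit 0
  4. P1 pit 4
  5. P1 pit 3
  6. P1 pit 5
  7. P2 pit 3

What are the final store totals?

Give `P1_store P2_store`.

Answer: 3 3

Derivation:
Move 1: P2 pit4 -> P1=[4,5,2,2,2,4](0) P2=[5,3,3,4,0,4](1)
Move 2: P1 pit5 -> P1=[4,5,2,2,2,0](1) P2=[6,4,4,4,0,4](1)
Move 3: P2 pit0 -> P1=[4,5,2,2,2,0](1) P2=[0,5,5,5,1,5](2)
Move 4: P1 pit4 -> P1=[4,5,2,2,0,1](2) P2=[0,5,5,5,1,5](2)
Move 5: P1 pit3 -> P1=[4,5,2,0,1,2](2) P2=[0,5,5,5,1,5](2)
Move 6: P1 pit5 -> P1=[4,5,2,0,1,0](3) P2=[1,5,5,5,1,5](2)
Move 7: P2 pit3 -> P1=[5,6,2,0,1,0](3) P2=[1,5,5,0,2,6](3)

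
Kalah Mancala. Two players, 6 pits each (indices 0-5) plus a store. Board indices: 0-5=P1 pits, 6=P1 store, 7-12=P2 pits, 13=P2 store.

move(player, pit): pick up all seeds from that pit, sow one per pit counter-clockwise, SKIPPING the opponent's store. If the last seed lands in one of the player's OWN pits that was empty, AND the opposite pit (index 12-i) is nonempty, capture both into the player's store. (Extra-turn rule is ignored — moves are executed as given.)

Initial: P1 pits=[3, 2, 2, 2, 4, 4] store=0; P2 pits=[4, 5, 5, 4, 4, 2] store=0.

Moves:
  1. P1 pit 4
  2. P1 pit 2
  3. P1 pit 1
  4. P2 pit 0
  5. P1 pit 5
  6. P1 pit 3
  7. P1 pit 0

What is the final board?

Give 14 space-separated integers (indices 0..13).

Move 1: P1 pit4 -> P1=[3,2,2,2,0,5](1) P2=[5,6,5,4,4,2](0)
Move 2: P1 pit2 -> P1=[3,2,0,3,0,5](8) P2=[5,0,5,4,4,2](0)
Move 3: P1 pit1 -> P1=[3,0,1,4,0,5](8) P2=[5,0,5,4,4,2](0)
Move 4: P2 pit0 -> P1=[3,0,1,4,0,5](8) P2=[0,1,6,5,5,3](0)
Move 5: P1 pit5 -> P1=[3,0,1,4,0,0](9) P2=[1,2,7,6,5,3](0)
Move 6: P1 pit3 -> P1=[3,0,1,0,1,1](10) P2=[2,2,7,6,5,3](0)
Move 7: P1 pit0 -> P1=[0,1,2,0,1,1](18) P2=[2,2,0,6,5,3](0)

Answer: 0 1 2 0 1 1 18 2 2 0 6 5 3 0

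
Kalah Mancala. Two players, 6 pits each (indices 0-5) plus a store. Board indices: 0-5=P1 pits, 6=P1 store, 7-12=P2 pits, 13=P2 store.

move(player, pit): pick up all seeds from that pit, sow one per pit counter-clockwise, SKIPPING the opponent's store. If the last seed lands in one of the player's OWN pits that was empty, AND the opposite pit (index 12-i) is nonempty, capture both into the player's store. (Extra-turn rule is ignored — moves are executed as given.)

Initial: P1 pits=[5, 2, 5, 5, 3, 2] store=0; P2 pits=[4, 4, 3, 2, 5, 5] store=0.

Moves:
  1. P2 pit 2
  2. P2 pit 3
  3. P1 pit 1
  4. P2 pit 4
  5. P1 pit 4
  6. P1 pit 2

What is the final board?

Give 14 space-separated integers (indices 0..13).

Answer: 6 1 0 8 1 4 2 6 6 1 0 0 8 2

Derivation:
Move 1: P2 pit2 -> P1=[5,2,5,5,3,2](0) P2=[4,4,0,3,6,6](0)
Move 2: P2 pit3 -> P1=[5,2,5,5,3,2](0) P2=[4,4,0,0,7,7](1)
Move 3: P1 pit1 -> P1=[5,0,6,6,3,2](0) P2=[4,4,0,0,7,7](1)
Move 4: P2 pit4 -> P1=[6,1,7,7,4,2](0) P2=[4,4,0,0,0,8](2)
Move 5: P1 pit4 -> P1=[6,1,7,7,0,3](1) P2=[5,5,0,0,0,8](2)
Move 6: P1 pit2 -> P1=[6,1,0,8,1,4](2) P2=[6,6,1,0,0,8](2)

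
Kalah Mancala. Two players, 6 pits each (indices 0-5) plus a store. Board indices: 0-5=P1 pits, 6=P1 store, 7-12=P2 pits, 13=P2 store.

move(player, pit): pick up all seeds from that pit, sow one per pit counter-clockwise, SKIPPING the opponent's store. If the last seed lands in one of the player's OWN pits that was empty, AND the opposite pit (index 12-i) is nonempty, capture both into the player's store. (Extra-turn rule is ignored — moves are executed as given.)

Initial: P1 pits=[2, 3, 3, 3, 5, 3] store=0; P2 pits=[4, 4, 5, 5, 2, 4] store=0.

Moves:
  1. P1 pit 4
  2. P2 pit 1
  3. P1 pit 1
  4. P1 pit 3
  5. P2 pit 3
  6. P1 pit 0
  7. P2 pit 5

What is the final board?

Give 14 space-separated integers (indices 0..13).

Answer: 1 3 7 1 3 5 10 6 0 0 0 4 0 3

Derivation:
Move 1: P1 pit4 -> P1=[2,3,3,3,0,4](1) P2=[5,5,6,5,2,4](0)
Move 2: P2 pit1 -> P1=[2,3,3,3,0,4](1) P2=[5,0,7,6,3,5](1)
Move 3: P1 pit1 -> P1=[2,0,4,4,1,4](1) P2=[5,0,7,6,3,5](1)
Move 4: P1 pit3 -> P1=[2,0,4,0,2,5](2) P2=[6,0,7,6,3,5](1)
Move 5: P2 pit3 -> P1=[3,1,5,0,2,5](2) P2=[6,0,7,0,4,6](2)
Move 6: P1 pit0 -> P1=[0,2,6,0,2,5](10) P2=[6,0,0,0,4,6](2)
Move 7: P2 pit5 -> P1=[1,3,7,1,3,5](10) P2=[6,0,0,0,4,0](3)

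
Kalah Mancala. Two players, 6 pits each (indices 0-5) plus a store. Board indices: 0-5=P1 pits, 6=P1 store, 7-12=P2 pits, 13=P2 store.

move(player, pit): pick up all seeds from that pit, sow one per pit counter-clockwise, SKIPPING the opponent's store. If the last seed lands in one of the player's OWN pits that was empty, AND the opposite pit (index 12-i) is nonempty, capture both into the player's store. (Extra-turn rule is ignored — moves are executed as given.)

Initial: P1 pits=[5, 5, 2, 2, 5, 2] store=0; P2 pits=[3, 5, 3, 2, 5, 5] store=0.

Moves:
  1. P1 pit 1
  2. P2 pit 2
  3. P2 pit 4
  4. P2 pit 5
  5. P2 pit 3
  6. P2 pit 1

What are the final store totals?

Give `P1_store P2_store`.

Answer: 1 4

Derivation:
Move 1: P1 pit1 -> P1=[5,0,3,3,6,3](1) P2=[3,5,3,2,5,5](0)
Move 2: P2 pit2 -> P1=[5,0,3,3,6,3](1) P2=[3,5,0,3,6,6](0)
Move 3: P2 pit4 -> P1=[6,1,4,4,6,3](1) P2=[3,5,0,3,0,7](1)
Move 4: P2 pit5 -> P1=[7,2,5,5,7,4](1) P2=[3,5,0,3,0,0](2)
Move 5: P2 pit3 -> P1=[7,2,5,5,7,4](1) P2=[3,5,0,0,1,1](3)
Move 6: P2 pit1 -> P1=[7,2,5,5,7,4](1) P2=[3,0,1,1,2,2](4)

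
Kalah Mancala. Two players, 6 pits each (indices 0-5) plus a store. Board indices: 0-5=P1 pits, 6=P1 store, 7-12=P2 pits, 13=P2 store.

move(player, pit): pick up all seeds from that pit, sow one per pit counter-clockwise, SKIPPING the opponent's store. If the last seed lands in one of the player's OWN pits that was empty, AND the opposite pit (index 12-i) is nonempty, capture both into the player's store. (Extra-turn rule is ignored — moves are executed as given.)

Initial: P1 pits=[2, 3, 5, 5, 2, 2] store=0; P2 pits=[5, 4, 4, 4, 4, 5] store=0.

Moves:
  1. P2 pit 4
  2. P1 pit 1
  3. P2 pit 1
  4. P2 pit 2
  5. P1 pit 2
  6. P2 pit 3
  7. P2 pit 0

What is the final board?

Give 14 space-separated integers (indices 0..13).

Move 1: P2 pit4 -> P1=[3,4,5,5,2,2](0) P2=[5,4,4,4,0,6](1)
Move 2: P1 pit1 -> P1=[3,0,6,6,3,3](0) P2=[5,4,4,4,0,6](1)
Move 3: P2 pit1 -> P1=[3,0,6,6,3,3](0) P2=[5,0,5,5,1,7](1)
Move 4: P2 pit2 -> P1=[4,0,6,6,3,3](0) P2=[5,0,0,6,2,8](2)
Move 5: P1 pit2 -> P1=[4,0,0,7,4,4](1) P2=[6,1,0,6,2,8](2)
Move 6: P2 pit3 -> P1=[5,1,1,7,4,4](1) P2=[6,1,0,0,3,9](3)
Move 7: P2 pit0 -> P1=[5,1,1,7,4,4](1) P2=[0,2,1,1,4,10](4)

Answer: 5 1 1 7 4 4 1 0 2 1 1 4 10 4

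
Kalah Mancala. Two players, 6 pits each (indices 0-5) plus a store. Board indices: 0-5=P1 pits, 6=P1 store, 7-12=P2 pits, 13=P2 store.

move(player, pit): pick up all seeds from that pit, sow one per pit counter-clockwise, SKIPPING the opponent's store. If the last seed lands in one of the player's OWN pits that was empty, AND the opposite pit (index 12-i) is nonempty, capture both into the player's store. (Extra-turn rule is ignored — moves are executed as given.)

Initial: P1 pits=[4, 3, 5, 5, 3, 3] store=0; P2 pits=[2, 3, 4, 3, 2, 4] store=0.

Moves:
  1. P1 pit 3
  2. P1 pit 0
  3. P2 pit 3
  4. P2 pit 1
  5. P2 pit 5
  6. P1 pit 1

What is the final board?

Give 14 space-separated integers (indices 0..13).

Answer: 1 0 8 3 7 5 2 3 0 5 1 4 0 2

Derivation:
Move 1: P1 pit3 -> P1=[4,3,5,0,4,4](1) P2=[3,4,4,3,2,4](0)
Move 2: P1 pit0 -> P1=[0,4,6,1,5,4](1) P2=[3,4,4,3,2,4](0)
Move 3: P2 pit3 -> P1=[0,4,6,1,5,4](1) P2=[3,4,4,0,3,5](1)
Move 4: P2 pit1 -> P1=[0,4,6,1,5,4](1) P2=[3,0,5,1,4,6](1)
Move 5: P2 pit5 -> P1=[1,5,7,2,6,4](1) P2=[3,0,5,1,4,0](2)
Move 6: P1 pit1 -> P1=[1,0,8,3,7,5](2) P2=[3,0,5,1,4,0](2)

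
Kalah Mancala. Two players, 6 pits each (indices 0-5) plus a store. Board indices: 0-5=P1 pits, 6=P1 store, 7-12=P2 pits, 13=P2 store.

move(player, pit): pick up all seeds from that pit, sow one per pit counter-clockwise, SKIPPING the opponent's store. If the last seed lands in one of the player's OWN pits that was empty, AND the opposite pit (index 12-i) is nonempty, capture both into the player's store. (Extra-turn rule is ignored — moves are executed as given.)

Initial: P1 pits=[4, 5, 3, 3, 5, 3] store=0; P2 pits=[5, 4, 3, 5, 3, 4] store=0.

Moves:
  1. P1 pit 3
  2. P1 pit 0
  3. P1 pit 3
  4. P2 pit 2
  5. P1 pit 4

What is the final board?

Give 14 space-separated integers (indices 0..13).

Move 1: P1 pit3 -> P1=[4,5,3,0,6,4](1) P2=[5,4,3,5,3,4](0)
Move 2: P1 pit0 -> P1=[0,6,4,1,7,4](1) P2=[5,4,3,5,3,4](0)
Move 3: P1 pit3 -> P1=[0,6,4,0,8,4](1) P2=[5,4,3,5,3,4](0)
Move 4: P2 pit2 -> P1=[0,6,4,0,8,4](1) P2=[5,4,0,6,4,5](0)
Move 5: P1 pit4 -> P1=[0,6,4,0,0,5](2) P2=[6,5,1,7,5,6](0)

Answer: 0 6 4 0 0 5 2 6 5 1 7 5 6 0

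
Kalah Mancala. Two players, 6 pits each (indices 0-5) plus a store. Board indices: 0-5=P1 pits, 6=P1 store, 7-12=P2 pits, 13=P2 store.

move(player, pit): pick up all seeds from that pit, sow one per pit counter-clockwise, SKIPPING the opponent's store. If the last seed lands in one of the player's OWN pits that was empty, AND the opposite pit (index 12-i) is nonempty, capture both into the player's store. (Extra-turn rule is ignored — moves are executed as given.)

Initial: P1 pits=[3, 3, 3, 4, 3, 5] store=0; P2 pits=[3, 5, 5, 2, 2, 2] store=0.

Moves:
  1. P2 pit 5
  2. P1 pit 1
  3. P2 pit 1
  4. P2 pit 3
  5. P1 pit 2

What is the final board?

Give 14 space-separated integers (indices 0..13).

Move 1: P2 pit5 -> P1=[4,3,3,4,3,5](0) P2=[3,5,5,2,2,0](1)
Move 2: P1 pit1 -> P1=[4,0,4,5,4,5](0) P2=[3,5,5,2,2,0](1)
Move 3: P2 pit1 -> P1=[4,0,4,5,4,5](0) P2=[3,0,6,3,3,1](2)
Move 4: P2 pit3 -> P1=[4,0,4,5,4,5](0) P2=[3,0,6,0,4,2](3)
Move 5: P1 pit2 -> P1=[4,0,0,6,5,6](1) P2=[3,0,6,0,4,2](3)

Answer: 4 0 0 6 5 6 1 3 0 6 0 4 2 3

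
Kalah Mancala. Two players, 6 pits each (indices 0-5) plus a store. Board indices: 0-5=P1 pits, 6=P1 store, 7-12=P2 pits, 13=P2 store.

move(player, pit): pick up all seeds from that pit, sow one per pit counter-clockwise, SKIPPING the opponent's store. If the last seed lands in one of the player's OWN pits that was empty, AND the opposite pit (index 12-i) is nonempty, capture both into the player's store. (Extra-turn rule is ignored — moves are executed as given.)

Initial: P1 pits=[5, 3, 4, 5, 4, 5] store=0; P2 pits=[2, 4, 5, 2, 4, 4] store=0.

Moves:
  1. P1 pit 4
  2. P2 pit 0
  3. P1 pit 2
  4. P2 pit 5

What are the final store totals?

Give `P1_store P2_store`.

Answer: 2 1

Derivation:
Move 1: P1 pit4 -> P1=[5,3,4,5,0,6](1) P2=[3,5,5,2,4,4](0)
Move 2: P2 pit0 -> P1=[5,3,4,5,0,6](1) P2=[0,6,6,3,4,4](0)
Move 3: P1 pit2 -> P1=[5,3,0,6,1,7](2) P2=[0,6,6,3,4,4](0)
Move 4: P2 pit5 -> P1=[6,4,1,6,1,7](2) P2=[0,6,6,3,4,0](1)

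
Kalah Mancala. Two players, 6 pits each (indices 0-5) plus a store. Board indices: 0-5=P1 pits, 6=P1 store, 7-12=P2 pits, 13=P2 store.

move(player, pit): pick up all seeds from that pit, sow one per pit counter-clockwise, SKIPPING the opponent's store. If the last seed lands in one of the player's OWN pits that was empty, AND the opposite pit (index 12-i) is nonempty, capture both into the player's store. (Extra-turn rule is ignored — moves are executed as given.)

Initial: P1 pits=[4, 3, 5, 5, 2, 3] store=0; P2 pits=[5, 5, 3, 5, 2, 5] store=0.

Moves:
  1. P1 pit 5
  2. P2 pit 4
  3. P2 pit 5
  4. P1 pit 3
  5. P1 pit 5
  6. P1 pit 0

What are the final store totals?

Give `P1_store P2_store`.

Move 1: P1 pit5 -> P1=[4,3,5,5,2,0](1) P2=[6,6,3,5,2,5](0)
Move 2: P2 pit4 -> P1=[4,3,5,5,2,0](1) P2=[6,6,3,5,0,6](1)
Move 3: P2 pit5 -> P1=[5,4,6,6,3,0](1) P2=[6,6,3,5,0,0](2)
Move 4: P1 pit3 -> P1=[5,4,6,0,4,1](2) P2=[7,7,4,5,0,0](2)
Move 5: P1 pit5 -> P1=[5,4,6,0,4,0](3) P2=[7,7,4,5,0,0](2)
Move 6: P1 pit0 -> P1=[0,5,7,1,5,0](11) P2=[0,7,4,5,0,0](2)

Answer: 11 2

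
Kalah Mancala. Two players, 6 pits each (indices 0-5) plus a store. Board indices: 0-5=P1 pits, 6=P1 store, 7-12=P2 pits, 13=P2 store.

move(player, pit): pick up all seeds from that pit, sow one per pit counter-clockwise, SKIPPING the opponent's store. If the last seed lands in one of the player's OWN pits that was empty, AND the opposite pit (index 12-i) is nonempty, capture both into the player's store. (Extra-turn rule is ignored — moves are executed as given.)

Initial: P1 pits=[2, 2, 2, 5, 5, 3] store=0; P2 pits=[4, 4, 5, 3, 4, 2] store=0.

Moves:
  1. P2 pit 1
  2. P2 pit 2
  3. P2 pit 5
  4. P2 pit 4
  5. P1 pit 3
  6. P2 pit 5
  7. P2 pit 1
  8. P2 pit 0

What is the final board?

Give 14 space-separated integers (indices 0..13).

Move 1: P2 pit1 -> P1=[2,2,2,5,5,3](0) P2=[4,0,6,4,5,3](0)
Move 2: P2 pit2 -> P1=[3,3,2,5,5,3](0) P2=[4,0,0,5,6,4](1)
Move 3: P2 pit5 -> P1=[4,4,3,5,5,3](0) P2=[4,0,0,5,6,0](2)
Move 4: P2 pit4 -> P1=[5,5,4,6,5,3](0) P2=[4,0,0,5,0,1](3)
Move 5: P1 pit3 -> P1=[5,5,4,0,6,4](1) P2=[5,1,1,5,0,1](3)
Move 6: P2 pit5 -> P1=[5,5,4,0,6,4](1) P2=[5,1,1,5,0,0](4)
Move 7: P2 pit1 -> P1=[5,5,4,0,6,4](1) P2=[5,0,2,5,0,0](4)
Move 8: P2 pit0 -> P1=[0,5,4,0,6,4](1) P2=[0,1,3,6,1,0](10)

Answer: 0 5 4 0 6 4 1 0 1 3 6 1 0 10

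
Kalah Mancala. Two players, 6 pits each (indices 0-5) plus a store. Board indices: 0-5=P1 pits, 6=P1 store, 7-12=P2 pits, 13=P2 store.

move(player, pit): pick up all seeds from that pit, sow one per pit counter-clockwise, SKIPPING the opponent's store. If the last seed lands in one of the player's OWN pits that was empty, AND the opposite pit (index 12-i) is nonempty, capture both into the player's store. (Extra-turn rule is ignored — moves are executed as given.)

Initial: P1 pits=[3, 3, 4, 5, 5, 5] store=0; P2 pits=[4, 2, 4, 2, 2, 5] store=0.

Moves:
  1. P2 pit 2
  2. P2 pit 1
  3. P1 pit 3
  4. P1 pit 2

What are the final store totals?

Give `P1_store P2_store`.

Move 1: P2 pit2 -> P1=[3,3,4,5,5,5](0) P2=[4,2,0,3,3,6](1)
Move 2: P2 pit1 -> P1=[3,3,4,5,5,5](0) P2=[4,0,1,4,3,6](1)
Move 3: P1 pit3 -> P1=[3,3,4,0,6,6](1) P2=[5,1,1,4,3,6](1)
Move 4: P1 pit2 -> P1=[3,3,0,1,7,7](2) P2=[5,1,1,4,3,6](1)

Answer: 2 1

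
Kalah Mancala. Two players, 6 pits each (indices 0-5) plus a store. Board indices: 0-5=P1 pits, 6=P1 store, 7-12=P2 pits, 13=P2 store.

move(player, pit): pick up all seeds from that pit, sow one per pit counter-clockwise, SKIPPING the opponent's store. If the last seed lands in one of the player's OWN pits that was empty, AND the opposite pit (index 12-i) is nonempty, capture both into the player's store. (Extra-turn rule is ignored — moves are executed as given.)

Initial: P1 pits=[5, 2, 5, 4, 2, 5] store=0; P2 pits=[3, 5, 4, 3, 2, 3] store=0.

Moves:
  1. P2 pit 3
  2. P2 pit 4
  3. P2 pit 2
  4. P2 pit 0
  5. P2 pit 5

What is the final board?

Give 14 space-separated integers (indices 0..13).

Answer: 7 3 6 5 3 5 0 0 6 1 2 1 0 4

Derivation:
Move 1: P2 pit3 -> P1=[5,2,5,4,2,5](0) P2=[3,5,4,0,3,4](1)
Move 2: P2 pit4 -> P1=[6,2,5,4,2,5](0) P2=[3,5,4,0,0,5](2)
Move 3: P2 pit2 -> P1=[6,2,5,4,2,5](0) P2=[3,5,0,1,1,6](3)
Move 4: P2 pit0 -> P1=[6,2,5,4,2,5](0) P2=[0,6,1,2,1,6](3)
Move 5: P2 pit5 -> P1=[7,3,6,5,3,5](0) P2=[0,6,1,2,1,0](4)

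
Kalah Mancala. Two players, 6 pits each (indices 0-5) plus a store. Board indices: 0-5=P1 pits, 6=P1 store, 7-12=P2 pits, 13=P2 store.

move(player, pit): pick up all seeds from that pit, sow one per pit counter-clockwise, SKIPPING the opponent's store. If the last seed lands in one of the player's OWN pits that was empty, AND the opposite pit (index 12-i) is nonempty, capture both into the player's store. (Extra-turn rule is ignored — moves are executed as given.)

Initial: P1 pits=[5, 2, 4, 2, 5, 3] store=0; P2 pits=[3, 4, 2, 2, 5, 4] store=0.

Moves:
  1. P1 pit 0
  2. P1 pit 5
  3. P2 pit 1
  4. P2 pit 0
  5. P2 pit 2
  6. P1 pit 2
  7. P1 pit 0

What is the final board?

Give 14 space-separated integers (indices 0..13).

Answer: 0 4 0 4 7 1 2 1 1 0 5 8 6 2

Derivation:
Move 1: P1 pit0 -> P1=[0,3,5,3,6,4](0) P2=[3,4,2,2,5,4](0)
Move 2: P1 pit5 -> P1=[0,3,5,3,6,0](1) P2=[4,5,3,2,5,4](0)
Move 3: P2 pit1 -> P1=[0,3,5,3,6,0](1) P2=[4,0,4,3,6,5](1)
Move 4: P2 pit0 -> P1=[0,3,5,3,6,0](1) P2=[0,1,5,4,7,5](1)
Move 5: P2 pit2 -> P1=[1,3,5,3,6,0](1) P2=[0,1,0,5,8,6](2)
Move 6: P1 pit2 -> P1=[1,3,0,4,7,1](2) P2=[1,1,0,5,8,6](2)
Move 7: P1 pit0 -> P1=[0,4,0,4,7,1](2) P2=[1,1,0,5,8,6](2)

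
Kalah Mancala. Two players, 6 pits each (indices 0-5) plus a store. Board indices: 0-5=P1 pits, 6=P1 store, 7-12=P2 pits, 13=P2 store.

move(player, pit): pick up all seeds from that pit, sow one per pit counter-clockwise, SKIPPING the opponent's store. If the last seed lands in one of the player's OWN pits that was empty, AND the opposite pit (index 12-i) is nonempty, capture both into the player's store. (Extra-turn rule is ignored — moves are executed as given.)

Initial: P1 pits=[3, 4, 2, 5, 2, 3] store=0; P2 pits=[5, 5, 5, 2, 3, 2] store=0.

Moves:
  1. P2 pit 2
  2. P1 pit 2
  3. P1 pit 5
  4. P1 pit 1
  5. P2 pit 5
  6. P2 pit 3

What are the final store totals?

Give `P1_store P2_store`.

Move 1: P2 pit2 -> P1=[4,4,2,5,2,3](0) P2=[5,5,0,3,4,3](1)
Move 2: P1 pit2 -> P1=[4,4,0,6,3,3](0) P2=[5,5,0,3,4,3](1)
Move 3: P1 pit5 -> P1=[4,4,0,6,3,0](1) P2=[6,6,0,3,4,3](1)
Move 4: P1 pit1 -> P1=[4,0,1,7,4,0](8) P2=[0,6,0,3,4,3](1)
Move 5: P2 pit5 -> P1=[5,1,1,7,4,0](8) P2=[0,6,0,3,4,0](2)
Move 6: P2 pit3 -> P1=[5,1,1,7,4,0](8) P2=[0,6,0,0,5,1](3)

Answer: 8 3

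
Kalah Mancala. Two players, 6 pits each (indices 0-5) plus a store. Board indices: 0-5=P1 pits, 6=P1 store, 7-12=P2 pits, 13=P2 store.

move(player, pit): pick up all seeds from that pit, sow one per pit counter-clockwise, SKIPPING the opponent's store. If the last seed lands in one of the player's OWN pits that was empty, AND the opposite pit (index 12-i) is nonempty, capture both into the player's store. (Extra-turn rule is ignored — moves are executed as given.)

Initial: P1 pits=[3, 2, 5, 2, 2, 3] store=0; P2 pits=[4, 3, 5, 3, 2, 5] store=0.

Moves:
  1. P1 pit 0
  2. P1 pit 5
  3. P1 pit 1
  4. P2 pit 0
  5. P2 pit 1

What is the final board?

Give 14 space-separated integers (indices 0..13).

Move 1: P1 pit0 -> P1=[0,3,6,3,2,3](0) P2=[4,3,5,3,2,5](0)
Move 2: P1 pit5 -> P1=[0,3,6,3,2,0](1) P2=[5,4,5,3,2,5](0)
Move 3: P1 pit1 -> P1=[0,0,7,4,3,0](1) P2=[5,4,5,3,2,5](0)
Move 4: P2 pit0 -> P1=[0,0,7,4,3,0](1) P2=[0,5,6,4,3,6](0)
Move 5: P2 pit1 -> P1=[0,0,7,4,3,0](1) P2=[0,0,7,5,4,7](1)

Answer: 0 0 7 4 3 0 1 0 0 7 5 4 7 1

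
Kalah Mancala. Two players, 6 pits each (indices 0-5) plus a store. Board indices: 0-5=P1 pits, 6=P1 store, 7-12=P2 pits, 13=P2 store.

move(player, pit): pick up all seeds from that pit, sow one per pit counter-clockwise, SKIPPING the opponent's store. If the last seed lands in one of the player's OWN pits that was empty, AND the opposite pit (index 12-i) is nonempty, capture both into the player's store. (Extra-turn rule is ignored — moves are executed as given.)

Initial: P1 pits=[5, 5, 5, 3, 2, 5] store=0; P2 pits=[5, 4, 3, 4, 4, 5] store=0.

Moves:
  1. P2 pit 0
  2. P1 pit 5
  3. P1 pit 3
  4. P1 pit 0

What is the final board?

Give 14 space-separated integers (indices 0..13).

Answer: 0 6 6 1 4 2 2 1 6 5 6 5 6 0

Derivation:
Move 1: P2 pit0 -> P1=[5,5,5,3,2,5](0) P2=[0,5,4,5,5,6](0)
Move 2: P1 pit5 -> P1=[5,5,5,3,2,0](1) P2=[1,6,5,6,5,6](0)
Move 3: P1 pit3 -> P1=[5,5,5,0,3,1](2) P2=[1,6,5,6,5,6](0)
Move 4: P1 pit0 -> P1=[0,6,6,1,4,2](2) P2=[1,6,5,6,5,6](0)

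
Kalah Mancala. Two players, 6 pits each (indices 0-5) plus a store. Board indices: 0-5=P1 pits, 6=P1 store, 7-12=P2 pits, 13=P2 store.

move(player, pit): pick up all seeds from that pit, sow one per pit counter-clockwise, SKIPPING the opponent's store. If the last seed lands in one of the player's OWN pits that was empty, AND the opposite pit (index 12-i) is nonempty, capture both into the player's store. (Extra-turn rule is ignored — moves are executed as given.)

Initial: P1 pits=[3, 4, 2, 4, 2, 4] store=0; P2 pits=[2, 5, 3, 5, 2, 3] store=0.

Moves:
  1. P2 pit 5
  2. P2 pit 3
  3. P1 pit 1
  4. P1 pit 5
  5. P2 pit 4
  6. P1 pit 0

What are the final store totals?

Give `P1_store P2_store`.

Move 1: P2 pit5 -> P1=[4,5,2,4,2,4](0) P2=[2,5,3,5,2,0](1)
Move 2: P2 pit3 -> P1=[5,6,2,4,2,4](0) P2=[2,5,3,0,3,1](2)
Move 3: P1 pit1 -> P1=[5,0,3,5,3,5](1) P2=[3,5,3,0,3,1](2)
Move 4: P1 pit5 -> P1=[5,0,3,5,3,0](2) P2=[4,6,4,1,3,1](2)
Move 5: P2 pit4 -> P1=[6,0,3,5,3,0](2) P2=[4,6,4,1,0,2](3)
Move 6: P1 pit0 -> P1=[0,1,4,6,4,1](3) P2=[4,6,4,1,0,2](3)

Answer: 3 3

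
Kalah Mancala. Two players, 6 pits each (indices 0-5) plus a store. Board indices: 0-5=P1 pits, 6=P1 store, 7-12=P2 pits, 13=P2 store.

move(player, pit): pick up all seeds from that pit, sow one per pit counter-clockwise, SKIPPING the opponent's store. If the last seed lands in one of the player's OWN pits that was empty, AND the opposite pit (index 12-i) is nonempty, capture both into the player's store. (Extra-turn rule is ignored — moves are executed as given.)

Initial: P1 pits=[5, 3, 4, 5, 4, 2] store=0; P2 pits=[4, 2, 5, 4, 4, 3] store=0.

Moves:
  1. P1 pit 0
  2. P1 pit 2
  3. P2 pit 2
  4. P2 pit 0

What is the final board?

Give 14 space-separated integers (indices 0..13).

Answer: 1 4 0 7 6 4 1 0 3 1 6 6 5 1

Derivation:
Move 1: P1 pit0 -> P1=[0,4,5,6,5,3](0) P2=[4,2,5,4,4,3](0)
Move 2: P1 pit2 -> P1=[0,4,0,7,6,4](1) P2=[5,2,5,4,4,3](0)
Move 3: P2 pit2 -> P1=[1,4,0,7,6,4](1) P2=[5,2,0,5,5,4](1)
Move 4: P2 pit0 -> P1=[1,4,0,7,6,4](1) P2=[0,3,1,6,6,5](1)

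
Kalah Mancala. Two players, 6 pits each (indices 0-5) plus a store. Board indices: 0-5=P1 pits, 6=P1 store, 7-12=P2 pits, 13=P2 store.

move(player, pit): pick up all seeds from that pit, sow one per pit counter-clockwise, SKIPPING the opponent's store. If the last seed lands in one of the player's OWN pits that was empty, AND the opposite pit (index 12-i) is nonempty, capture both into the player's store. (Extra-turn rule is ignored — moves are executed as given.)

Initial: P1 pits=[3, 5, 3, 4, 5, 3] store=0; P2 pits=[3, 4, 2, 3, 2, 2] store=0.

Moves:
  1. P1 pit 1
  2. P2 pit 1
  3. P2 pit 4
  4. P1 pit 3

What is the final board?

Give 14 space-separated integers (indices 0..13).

Move 1: P1 pit1 -> P1=[3,0,4,5,6,4](1) P2=[3,4,2,3,2,2](0)
Move 2: P2 pit1 -> P1=[3,0,4,5,6,4](1) P2=[3,0,3,4,3,3](0)
Move 3: P2 pit4 -> P1=[4,0,4,5,6,4](1) P2=[3,0,3,4,0,4](1)
Move 4: P1 pit3 -> P1=[4,0,4,0,7,5](2) P2=[4,1,3,4,0,4](1)

Answer: 4 0 4 0 7 5 2 4 1 3 4 0 4 1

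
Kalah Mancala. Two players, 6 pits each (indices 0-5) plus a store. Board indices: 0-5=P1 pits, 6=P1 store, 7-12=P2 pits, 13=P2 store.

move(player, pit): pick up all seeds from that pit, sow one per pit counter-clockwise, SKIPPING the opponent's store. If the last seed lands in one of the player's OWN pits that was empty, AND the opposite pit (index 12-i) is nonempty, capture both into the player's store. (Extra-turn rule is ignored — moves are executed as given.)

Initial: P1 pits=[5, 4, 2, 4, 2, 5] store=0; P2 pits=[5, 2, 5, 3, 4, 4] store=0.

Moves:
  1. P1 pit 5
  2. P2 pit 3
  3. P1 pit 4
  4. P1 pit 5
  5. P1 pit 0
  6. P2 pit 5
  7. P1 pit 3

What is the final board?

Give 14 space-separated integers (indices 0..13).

Move 1: P1 pit5 -> P1=[5,4,2,4,2,0](1) P2=[6,3,6,4,4,4](0)
Move 2: P2 pit3 -> P1=[6,4,2,4,2,0](1) P2=[6,3,6,0,5,5](1)
Move 3: P1 pit4 -> P1=[6,4,2,4,0,1](2) P2=[6,3,6,0,5,5](1)
Move 4: P1 pit5 -> P1=[6,4,2,4,0,0](3) P2=[6,3,6,0,5,5](1)
Move 5: P1 pit0 -> P1=[0,5,3,5,1,1](4) P2=[6,3,6,0,5,5](1)
Move 6: P2 pit5 -> P1=[1,6,4,6,1,1](4) P2=[6,3,6,0,5,0](2)
Move 7: P1 pit3 -> P1=[1,6,4,0,2,2](5) P2=[7,4,7,0,5,0](2)

Answer: 1 6 4 0 2 2 5 7 4 7 0 5 0 2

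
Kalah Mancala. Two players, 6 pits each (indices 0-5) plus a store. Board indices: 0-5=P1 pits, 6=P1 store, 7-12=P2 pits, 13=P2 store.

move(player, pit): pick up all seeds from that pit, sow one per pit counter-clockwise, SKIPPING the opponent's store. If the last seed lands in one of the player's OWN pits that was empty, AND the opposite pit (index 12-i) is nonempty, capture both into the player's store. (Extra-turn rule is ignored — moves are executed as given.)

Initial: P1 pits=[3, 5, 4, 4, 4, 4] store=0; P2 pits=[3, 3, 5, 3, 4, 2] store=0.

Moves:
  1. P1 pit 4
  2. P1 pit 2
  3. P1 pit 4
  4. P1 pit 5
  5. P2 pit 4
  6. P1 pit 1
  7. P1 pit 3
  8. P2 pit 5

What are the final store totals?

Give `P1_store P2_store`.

Answer: 5 2

Derivation:
Move 1: P1 pit4 -> P1=[3,5,4,4,0,5](1) P2=[4,4,5,3,4,2](0)
Move 2: P1 pit2 -> P1=[3,5,0,5,1,6](2) P2=[4,4,5,3,4,2](0)
Move 3: P1 pit4 -> P1=[3,5,0,5,0,7](2) P2=[4,4,5,3,4,2](0)
Move 4: P1 pit5 -> P1=[3,5,0,5,0,0](3) P2=[5,5,6,4,5,3](0)
Move 5: P2 pit4 -> P1=[4,6,1,5,0,0](3) P2=[5,5,6,4,0,4](1)
Move 6: P1 pit1 -> P1=[4,0,2,6,1,1](4) P2=[6,5,6,4,0,4](1)
Move 7: P1 pit3 -> P1=[4,0,2,0,2,2](5) P2=[7,6,7,4,0,4](1)
Move 8: P2 pit5 -> P1=[5,1,3,0,2,2](5) P2=[7,6,7,4,0,0](2)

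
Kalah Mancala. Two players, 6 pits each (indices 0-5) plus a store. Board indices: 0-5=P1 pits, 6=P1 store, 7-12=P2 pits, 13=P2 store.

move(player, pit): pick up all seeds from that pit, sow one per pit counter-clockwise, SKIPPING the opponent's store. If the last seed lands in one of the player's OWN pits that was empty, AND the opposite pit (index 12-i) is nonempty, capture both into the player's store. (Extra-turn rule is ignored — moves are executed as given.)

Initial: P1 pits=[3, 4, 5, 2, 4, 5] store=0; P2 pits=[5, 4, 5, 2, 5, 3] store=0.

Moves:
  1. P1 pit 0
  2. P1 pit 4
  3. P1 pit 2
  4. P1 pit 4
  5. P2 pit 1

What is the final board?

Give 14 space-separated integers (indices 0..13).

Move 1: P1 pit0 -> P1=[0,5,6,3,4,5](0) P2=[5,4,5,2,5,3](0)
Move 2: P1 pit4 -> P1=[0,5,6,3,0,6](1) P2=[6,5,5,2,5,3](0)
Move 3: P1 pit2 -> P1=[0,5,0,4,1,7](2) P2=[7,6,5,2,5,3](0)
Move 4: P1 pit4 -> P1=[0,5,0,4,0,8](2) P2=[7,6,5,2,5,3](0)
Move 5: P2 pit1 -> P1=[1,5,0,4,0,8](2) P2=[7,0,6,3,6,4](1)

Answer: 1 5 0 4 0 8 2 7 0 6 3 6 4 1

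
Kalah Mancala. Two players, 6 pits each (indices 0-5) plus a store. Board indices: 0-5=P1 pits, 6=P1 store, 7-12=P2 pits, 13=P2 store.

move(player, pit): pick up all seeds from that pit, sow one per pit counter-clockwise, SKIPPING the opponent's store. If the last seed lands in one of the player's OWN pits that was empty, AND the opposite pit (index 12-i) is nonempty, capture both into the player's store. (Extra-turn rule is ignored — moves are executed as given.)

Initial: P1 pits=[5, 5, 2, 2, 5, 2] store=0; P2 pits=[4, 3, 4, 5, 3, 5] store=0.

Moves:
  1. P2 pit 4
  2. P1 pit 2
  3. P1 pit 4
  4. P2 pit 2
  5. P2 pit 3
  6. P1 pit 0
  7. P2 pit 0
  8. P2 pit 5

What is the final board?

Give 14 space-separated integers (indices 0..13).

Move 1: P2 pit4 -> P1=[6,5,2,2,5,2](0) P2=[4,3,4,5,0,6](1)
Move 2: P1 pit2 -> P1=[6,5,0,3,6,2](0) P2=[4,3,4,5,0,6](1)
Move 3: P1 pit4 -> P1=[6,5,0,3,0,3](1) P2=[5,4,5,6,0,6](1)
Move 4: P2 pit2 -> P1=[7,5,0,3,0,3](1) P2=[5,4,0,7,1,7](2)
Move 5: P2 pit3 -> P1=[8,6,1,4,0,3](1) P2=[5,4,0,0,2,8](3)
Move 6: P1 pit0 -> P1=[0,7,2,5,1,4](2) P2=[6,5,0,0,2,8](3)
Move 7: P2 pit0 -> P1=[0,7,2,5,1,4](2) P2=[0,6,1,1,3,9](4)
Move 8: P2 pit5 -> P1=[1,8,3,6,2,5](2) P2=[1,7,1,1,3,0](5)

Answer: 1 8 3 6 2 5 2 1 7 1 1 3 0 5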